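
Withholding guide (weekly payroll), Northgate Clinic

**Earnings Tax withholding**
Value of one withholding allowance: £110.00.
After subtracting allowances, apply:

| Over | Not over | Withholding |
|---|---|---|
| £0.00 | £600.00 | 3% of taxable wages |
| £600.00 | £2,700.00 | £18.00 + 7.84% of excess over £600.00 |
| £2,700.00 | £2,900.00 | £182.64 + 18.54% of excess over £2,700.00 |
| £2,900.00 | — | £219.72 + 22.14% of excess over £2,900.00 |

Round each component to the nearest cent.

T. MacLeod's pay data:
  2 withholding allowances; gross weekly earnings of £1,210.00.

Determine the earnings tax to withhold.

£48.58

Earnings Tax: taxable = £1,210.00 − 2×£110.00 = £990.00
  £18.00 + 7.84% × (£990.00 − £600.00) = £18.00 + 7.84% × £390.00 = £48.58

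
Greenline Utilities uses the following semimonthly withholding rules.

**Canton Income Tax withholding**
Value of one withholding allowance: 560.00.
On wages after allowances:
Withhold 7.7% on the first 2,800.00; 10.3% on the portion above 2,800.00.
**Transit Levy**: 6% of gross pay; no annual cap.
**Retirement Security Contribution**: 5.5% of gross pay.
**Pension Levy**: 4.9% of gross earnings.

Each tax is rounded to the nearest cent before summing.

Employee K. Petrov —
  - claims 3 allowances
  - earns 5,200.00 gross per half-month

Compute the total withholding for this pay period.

Canton Income Tax: taxable = 5,200.00 − 3×560.00 = 3,520.00
  215.60 + 10.3% × (3,520.00 − 2,800.00) = 215.60 + 10.3% × 720.00 = 289.76
Transit Levy: 6% × 5,200.00 = 312.00
Retirement Security Contribution: 5.5% × 5,200.00 = 286.00
Pension Levy: 4.9% × 5,200.00 = 254.80
Total: 289.76 + 312.00 + 286.00 + 254.80 = 1,142.56

1,142.56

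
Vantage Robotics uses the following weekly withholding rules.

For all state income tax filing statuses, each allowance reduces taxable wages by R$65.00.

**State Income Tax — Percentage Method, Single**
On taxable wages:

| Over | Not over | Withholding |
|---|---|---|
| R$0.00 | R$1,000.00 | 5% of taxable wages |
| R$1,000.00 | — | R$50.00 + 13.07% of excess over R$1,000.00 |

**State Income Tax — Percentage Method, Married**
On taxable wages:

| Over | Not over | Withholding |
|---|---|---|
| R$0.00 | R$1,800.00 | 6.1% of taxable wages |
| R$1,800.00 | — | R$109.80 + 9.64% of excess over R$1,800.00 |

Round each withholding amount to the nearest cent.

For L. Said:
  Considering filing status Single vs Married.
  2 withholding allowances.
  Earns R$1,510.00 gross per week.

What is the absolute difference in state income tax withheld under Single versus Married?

State Income Tax (Single): taxable = R$1,510.00 − 2×R$65.00 = R$1,380.00
  R$50.00 + 13.07% × (R$1,380.00 − R$1,000.00) = R$50.00 + 13.07% × R$380.00 = R$99.67
State Income Tax (Married): taxable = R$1,510.00 − 2×R$65.00 = R$1,380.00
  6.1% × R$1,380.00 = R$84.18
Difference: |R$99.67 − R$84.18| = R$15.49 (higher under Single)

R$15.49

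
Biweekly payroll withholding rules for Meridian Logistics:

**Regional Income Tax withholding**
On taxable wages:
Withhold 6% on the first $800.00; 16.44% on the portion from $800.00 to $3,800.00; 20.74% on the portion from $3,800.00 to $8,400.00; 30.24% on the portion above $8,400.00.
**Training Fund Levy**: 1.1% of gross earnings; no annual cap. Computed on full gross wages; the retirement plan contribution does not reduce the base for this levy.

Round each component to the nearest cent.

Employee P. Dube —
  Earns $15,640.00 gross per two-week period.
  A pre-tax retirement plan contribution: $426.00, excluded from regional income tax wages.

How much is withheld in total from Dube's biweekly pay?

$3,727.83

Regional Income Tax: taxable = $15,640.00 − $426.00 = $15,214.00
  $1,495.24 + 30.24% × ($15,214.00 − $8,400.00) = $1,495.24 + 30.24% × $6,814.00 = $3,555.79
Training Fund Levy: 1.1% × $15,640.00 = $172.04
Total: $3,555.79 + $172.04 = $3,727.83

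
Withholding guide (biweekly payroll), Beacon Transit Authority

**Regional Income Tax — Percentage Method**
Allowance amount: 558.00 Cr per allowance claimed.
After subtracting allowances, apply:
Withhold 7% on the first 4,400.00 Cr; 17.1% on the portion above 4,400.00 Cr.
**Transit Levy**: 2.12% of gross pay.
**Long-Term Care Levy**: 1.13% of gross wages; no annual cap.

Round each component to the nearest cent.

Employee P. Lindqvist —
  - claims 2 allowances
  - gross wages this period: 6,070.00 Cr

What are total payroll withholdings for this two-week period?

Regional Income Tax: taxable = 6,070.00 Cr − 2×558.00 Cr = 4,954.00 Cr
  308.00 Cr + 17.1% × (4,954.00 Cr − 4,400.00 Cr) = 308.00 Cr + 17.1% × 554.00 Cr = 402.73 Cr
Transit Levy: 2.12% × 6,070.00 Cr = 128.68 Cr
Long-Term Care Levy: 1.13% × 6,070.00 Cr = 68.59 Cr
Total: 402.73 Cr + 128.68 Cr + 68.59 Cr = 600.00 Cr

600.00 Cr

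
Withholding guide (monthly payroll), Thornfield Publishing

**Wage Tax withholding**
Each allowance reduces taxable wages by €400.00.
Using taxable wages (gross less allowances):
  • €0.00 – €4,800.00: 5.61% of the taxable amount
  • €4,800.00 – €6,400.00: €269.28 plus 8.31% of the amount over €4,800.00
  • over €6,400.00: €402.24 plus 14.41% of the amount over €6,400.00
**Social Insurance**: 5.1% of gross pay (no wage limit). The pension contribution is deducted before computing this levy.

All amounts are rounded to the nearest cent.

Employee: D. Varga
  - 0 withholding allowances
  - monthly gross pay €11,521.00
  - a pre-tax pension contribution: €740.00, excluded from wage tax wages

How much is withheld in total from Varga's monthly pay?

Wage Tax: taxable = €11,521.00 − €740.00 = €10,781.00
  €402.24 + 14.41% × (€10,781.00 − €6,400.00) = €402.24 + 14.41% × €4,381.00 = €1,033.54
Social Insurance: 5.1% × €10,781.00 = €549.83
Total: €1,033.54 + €549.83 = €1,583.37

€1,583.37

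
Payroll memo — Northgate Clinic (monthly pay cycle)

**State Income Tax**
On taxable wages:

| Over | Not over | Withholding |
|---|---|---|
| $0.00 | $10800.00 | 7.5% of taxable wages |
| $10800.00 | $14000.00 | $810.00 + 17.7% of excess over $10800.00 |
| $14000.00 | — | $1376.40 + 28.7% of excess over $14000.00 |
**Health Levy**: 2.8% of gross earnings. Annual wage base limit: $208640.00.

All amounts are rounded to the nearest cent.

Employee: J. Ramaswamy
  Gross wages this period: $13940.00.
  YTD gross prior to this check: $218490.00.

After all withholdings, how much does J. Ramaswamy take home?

$12574.22

State Income Tax: taxable = $13940.00
  $810.00 + 17.7% × ($13940.00 − $10800.00) = $810.00 + 17.7% × $3140.00 = $1365.78
Health Levy: YTD $218490.00 ≥ cap $208640.00 → $0.00
Total withheld: $1365.78 + $0.00 = $1365.78
Net pay: $13940.00 − $1365.78 = $12574.22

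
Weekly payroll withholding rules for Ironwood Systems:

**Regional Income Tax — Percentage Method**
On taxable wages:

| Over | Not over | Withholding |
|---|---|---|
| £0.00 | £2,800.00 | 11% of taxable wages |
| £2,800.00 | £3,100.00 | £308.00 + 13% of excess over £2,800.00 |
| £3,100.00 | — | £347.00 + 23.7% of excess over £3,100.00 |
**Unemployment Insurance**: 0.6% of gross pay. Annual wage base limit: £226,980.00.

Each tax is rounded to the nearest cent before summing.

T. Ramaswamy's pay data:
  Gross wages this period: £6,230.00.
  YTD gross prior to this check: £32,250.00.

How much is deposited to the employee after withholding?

£5,103.81

Regional Income Tax: taxable = £6,230.00
  £347.00 + 23.7% × (£6,230.00 − £3,100.00) = £347.00 + 23.7% × £3,130.00 = £1,088.81
Unemployment Insurance: 0.6% × £6,230.00 = £37.38
Total withheld: £1,088.81 + £37.38 = £1,126.19
Net pay: £6,230.00 − £1,126.19 = £5,103.81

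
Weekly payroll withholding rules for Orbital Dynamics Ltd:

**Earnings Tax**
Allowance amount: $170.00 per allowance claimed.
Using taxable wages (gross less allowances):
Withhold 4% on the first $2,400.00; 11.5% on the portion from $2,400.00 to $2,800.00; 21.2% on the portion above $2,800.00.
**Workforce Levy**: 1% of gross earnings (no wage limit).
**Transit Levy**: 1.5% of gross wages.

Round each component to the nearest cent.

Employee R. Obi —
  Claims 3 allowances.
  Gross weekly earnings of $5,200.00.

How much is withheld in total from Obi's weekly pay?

Earnings Tax: taxable = $5,200.00 − 3×$170.00 = $4,690.00
  $142.00 + 21.2% × ($4,690.00 − $2,800.00) = $142.00 + 21.2% × $1,890.00 = $542.68
Workforce Levy: 1% × $5,200.00 = $52.00
Transit Levy: 1.5% × $5,200.00 = $78.00
Total: $542.68 + $52.00 + $78.00 = $672.68

$672.68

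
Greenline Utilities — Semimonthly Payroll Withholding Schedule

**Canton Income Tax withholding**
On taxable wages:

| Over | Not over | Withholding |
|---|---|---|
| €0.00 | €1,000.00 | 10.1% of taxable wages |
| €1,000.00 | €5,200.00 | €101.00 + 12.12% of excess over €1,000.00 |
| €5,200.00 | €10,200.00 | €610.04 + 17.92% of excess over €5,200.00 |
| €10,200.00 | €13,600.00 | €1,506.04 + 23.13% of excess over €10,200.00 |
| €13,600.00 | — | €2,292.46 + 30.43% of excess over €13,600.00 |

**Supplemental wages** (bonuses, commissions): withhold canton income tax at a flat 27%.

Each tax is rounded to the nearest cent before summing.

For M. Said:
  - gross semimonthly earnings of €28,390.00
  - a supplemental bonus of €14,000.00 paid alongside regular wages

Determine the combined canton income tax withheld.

€10,573.06

Canton Income Tax: taxable = €28,390.00
  €2,292.46 + 30.43% × (€28,390.00 − €13,600.00) = €2,292.46 + 30.43% × €14,790.00 = €6,793.06
Supplemental (27% flat on bonus): 27% × €14,000.00 = €3,780.00
Total canton income tax: €6,793.06 + €3,780.00 = €10,573.06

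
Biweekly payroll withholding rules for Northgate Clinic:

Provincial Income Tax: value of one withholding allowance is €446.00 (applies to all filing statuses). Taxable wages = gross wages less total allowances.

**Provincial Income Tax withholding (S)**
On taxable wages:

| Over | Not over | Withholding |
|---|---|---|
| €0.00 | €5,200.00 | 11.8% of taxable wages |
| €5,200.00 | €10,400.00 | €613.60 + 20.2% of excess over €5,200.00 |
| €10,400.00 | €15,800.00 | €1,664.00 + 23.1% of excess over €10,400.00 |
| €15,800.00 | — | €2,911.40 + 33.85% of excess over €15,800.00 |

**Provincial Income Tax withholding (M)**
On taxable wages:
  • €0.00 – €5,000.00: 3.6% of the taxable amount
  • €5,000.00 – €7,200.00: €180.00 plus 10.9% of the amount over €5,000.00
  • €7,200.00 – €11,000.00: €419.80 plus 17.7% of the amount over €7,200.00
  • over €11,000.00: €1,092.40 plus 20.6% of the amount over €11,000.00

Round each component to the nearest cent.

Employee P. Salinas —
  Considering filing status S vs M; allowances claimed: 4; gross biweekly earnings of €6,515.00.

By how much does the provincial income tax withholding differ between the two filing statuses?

Provincial Income Tax (S): taxable = €6,515.00 − 4×€446.00 = €4,731.00
  11.8% × €4,731.00 = €558.26
Provincial Income Tax (M): taxable = €6,515.00 − 4×€446.00 = €4,731.00
  3.6% × €4,731.00 = €170.32
Difference: |€558.26 − €170.32| = €387.94 (higher under S)

€387.94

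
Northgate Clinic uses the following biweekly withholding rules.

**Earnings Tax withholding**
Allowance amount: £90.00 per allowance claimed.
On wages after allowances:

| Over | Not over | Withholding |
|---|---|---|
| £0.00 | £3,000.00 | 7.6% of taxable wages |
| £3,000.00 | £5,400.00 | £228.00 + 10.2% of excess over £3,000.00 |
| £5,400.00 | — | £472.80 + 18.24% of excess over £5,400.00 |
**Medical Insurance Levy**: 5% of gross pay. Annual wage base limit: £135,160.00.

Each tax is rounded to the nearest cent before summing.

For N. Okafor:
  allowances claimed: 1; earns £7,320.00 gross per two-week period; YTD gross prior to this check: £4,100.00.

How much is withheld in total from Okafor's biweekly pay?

Earnings Tax: taxable = £7,320.00 − 1×£90.00 = £7,230.00
  £472.80 + 18.24% × (£7,230.00 − £5,400.00) = £472.80 + 18.24% × £1,830.00 = £806.59
Medical Insurance Levy: 5% × £7,320.00 = £366.00
Total: £806.59 + £366.00 = £1,172.59

£1,172.59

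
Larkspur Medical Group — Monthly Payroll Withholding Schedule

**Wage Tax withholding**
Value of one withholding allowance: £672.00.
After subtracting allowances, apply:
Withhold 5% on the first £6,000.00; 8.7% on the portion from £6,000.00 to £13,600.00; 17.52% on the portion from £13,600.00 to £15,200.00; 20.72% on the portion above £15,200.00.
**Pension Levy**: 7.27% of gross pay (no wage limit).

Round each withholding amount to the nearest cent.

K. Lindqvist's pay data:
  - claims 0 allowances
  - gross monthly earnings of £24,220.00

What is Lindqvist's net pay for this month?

Wage Tax: taxable = £24,220.00
  £1,241.52 + 20.72% × (£24,220.00 − £15,200.00) = £1,241.52 + 20.72% × £9,020.00 = £3,110.46
Pension Levy: 7.27% × £24,220.00 = £1,760.79
Total withheld: £3,110.46 + £1,760.79 = £4,871.25
Net pay: £24,220.00 − £4,871.25 = £19,348.75

£19,348.75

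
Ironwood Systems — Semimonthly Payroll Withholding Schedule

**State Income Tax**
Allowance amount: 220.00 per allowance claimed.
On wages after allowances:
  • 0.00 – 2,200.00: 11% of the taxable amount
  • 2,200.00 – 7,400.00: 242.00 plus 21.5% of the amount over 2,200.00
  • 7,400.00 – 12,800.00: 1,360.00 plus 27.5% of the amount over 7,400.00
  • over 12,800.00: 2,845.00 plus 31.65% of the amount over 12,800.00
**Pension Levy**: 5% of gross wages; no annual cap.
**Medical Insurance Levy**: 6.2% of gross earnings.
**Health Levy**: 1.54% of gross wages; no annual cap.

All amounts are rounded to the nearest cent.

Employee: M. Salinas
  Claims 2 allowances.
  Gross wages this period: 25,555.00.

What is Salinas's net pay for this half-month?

State Income Tax: taxable = 25,555.00 − 2×220.00 = 25,115.00
  2,845.00 + 31.65% × (25,115.00 − 12,800.00) = 2,845.00 + 31.65% × 12,315.00 = 6,742.70
Pension Levy: 5% × 25,555.00 = 1,277.75
Medical Insurance Levy: 6.2% × 25,555.00 = 1,584.41
Health Levy: 1.54% × 25,555.00 = 393.55
Total withheld: 6,742.70 + 1,277.75 + 1,584.41 + 393.55 = 9,998.41
Net pay: 25,555.00 − 9,998.41 = 15,556.59

15,556.59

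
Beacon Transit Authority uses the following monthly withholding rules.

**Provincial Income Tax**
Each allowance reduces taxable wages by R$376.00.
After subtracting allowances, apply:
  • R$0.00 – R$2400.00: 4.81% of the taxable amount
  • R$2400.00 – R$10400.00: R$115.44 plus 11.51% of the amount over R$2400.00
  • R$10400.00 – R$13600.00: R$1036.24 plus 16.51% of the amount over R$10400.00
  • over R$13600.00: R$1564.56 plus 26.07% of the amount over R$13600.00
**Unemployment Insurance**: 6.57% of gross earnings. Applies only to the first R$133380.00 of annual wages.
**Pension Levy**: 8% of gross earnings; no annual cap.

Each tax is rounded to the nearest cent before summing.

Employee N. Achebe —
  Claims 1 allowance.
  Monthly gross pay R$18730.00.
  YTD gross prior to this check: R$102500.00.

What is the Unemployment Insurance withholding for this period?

R$1230.56

Unemployment Insurance: 6.57% × R$18730.00 = R$1230.56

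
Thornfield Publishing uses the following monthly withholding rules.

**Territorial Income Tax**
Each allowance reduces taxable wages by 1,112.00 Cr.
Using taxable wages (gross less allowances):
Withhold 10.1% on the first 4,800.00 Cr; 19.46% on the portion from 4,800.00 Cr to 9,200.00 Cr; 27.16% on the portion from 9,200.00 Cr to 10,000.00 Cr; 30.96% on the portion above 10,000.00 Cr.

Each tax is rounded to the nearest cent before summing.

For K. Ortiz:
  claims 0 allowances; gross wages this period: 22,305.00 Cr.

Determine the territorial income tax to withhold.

5,367.95 Cr

Territorial Income Tax: taxable = 22,305.00 Cr
  1,558.32 Cr + 30.96% × (22,305.00 Cr − 10,000.00 Cr) = 1,558.32 Cr + 30.96% × 12,305.00 Cr = 5,367.95 Cr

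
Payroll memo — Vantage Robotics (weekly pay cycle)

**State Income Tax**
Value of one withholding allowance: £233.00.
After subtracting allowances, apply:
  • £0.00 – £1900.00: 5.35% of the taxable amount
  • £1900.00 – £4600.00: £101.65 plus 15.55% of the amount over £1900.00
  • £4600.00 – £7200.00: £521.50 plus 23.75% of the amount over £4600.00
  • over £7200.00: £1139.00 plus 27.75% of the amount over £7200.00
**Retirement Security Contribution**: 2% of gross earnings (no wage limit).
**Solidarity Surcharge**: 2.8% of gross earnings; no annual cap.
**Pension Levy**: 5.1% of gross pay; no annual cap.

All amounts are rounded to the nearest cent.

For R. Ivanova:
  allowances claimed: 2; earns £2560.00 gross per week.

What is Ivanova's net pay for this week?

£2174.74

State Income Tax: taxable = £2560.00 − 2×£233.00 = £2094.00
  £101.65 + 15.55% × (£2094.00 − £1900.00) = £101.65 + 15.55% × £194.00 = £131.82
Retirement Security Contribution: 2% × £2560.00 = £51.20
Solidarity Surcharge: 2.8% × £2560.00 = £71.68
Pension Levy: 5.1% × £2560.00 = £130.56
Total withheld: £131.82 + £51.20 + £71.68 + £130.56 = £385.26
Net pay: £2560.00 − £385.26 = £2174.74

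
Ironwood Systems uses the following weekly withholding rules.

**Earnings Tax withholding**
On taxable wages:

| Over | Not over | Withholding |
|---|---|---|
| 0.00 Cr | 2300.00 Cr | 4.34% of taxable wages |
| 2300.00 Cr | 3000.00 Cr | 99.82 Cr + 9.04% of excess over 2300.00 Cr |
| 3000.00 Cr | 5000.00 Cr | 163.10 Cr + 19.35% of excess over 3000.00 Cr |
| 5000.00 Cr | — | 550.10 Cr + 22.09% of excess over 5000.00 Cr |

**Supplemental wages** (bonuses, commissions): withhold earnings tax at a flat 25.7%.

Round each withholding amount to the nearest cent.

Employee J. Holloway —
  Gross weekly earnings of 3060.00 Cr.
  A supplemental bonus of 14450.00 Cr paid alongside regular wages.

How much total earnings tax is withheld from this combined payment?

3888.36 Cr

Earnings Tax: taxable = 3060.00 Cr
  163.10 Cr + 19.35% × (3060.00 Cr − 3000.00 Cr) = 163.10 Cr + 19.35% × 60.00 Cr = 174.71 Cr
Supplemental (25.7% flat on bonus): 25.7% × 14450.00 Cr = 3713.65 Cr
Total earnings tax: 174.71 Cr + 3713.65 Cr = 3888.36 Cr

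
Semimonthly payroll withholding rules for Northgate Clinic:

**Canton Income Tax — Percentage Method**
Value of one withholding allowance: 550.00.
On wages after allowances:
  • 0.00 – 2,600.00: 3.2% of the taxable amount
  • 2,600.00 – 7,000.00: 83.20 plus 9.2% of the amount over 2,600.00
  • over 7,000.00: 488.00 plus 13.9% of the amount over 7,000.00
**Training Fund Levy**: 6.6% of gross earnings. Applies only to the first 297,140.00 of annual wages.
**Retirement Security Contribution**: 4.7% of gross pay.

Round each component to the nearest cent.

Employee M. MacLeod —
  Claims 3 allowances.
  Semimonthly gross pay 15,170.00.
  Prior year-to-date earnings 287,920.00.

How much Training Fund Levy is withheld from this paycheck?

Training Fund Levy: cap 297,140.00 − YTD 287,920.00 = 9,220.00 subject; 6.6% × 9,220.00 = 608.52

608.52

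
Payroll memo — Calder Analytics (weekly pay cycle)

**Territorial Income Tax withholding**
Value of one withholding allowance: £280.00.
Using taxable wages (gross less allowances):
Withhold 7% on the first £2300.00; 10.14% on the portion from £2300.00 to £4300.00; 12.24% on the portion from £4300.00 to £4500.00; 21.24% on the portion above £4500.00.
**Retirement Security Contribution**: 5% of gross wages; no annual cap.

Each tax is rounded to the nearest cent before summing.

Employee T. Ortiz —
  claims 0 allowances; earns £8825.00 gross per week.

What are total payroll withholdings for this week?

£1748.16

Territorial Income Tax: taxable = £8825.00
  £388.28 + 21.24% × (£8825.00 − £4500.00) = £388.28 + 21.24% × £4325.00 = £1306.91
Retirement Security Contribution: 5% × £8825.00 = £441.25
Total: £1306.91 + £441.25 = £1748.16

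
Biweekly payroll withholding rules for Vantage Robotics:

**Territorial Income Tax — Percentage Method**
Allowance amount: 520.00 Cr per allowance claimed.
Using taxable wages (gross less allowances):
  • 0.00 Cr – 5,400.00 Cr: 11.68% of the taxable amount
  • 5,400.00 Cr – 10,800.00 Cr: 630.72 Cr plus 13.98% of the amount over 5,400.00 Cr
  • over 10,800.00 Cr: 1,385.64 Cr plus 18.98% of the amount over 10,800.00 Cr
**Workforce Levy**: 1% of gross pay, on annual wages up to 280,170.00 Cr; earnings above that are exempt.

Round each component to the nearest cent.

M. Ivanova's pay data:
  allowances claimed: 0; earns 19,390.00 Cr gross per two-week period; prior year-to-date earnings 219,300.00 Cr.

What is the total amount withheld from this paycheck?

Territorial Income Tax: taxable = 19,390.00 Cr
  1,385.64 Cr + 18.98% × (19,390.00 Cr − 10,800.00 Cr) = 1,385.64 Cr + 18.98% × 8,590.00 Cr = 3,016.02 Cr
Workforce Levy: 1% × 19,390.00 Cr = 193.90 Cr
Total: 3,016.02 Cr + 193.90 Cr = 3,209.92 Cr

3,209.92 Cr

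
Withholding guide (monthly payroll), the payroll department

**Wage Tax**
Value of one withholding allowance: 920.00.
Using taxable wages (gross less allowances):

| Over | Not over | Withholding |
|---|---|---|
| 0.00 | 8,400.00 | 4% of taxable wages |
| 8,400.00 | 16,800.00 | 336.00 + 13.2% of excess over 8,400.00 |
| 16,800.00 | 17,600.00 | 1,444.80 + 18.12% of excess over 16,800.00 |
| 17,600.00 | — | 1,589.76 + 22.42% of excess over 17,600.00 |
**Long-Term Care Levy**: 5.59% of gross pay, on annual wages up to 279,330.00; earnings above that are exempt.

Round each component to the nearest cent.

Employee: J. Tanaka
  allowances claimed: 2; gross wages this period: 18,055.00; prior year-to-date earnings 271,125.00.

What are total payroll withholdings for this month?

1,826.24

Wage Tax: taxable = 18,055.00 − 2×920.00 = 16,215.00
  336.00 + 13.2% × (16,215.00 − 8,400.00) = 336.00 + 13.2% × 7,815.00 = 1,367.58
Long-Term Care Levy: cap 279,330.00 − YTD 271,125.00 = 8,205.00 subject; 5.59% × 8,205.00 = 458.66
Total: 1,367.58 + 458.66 = 1,826.24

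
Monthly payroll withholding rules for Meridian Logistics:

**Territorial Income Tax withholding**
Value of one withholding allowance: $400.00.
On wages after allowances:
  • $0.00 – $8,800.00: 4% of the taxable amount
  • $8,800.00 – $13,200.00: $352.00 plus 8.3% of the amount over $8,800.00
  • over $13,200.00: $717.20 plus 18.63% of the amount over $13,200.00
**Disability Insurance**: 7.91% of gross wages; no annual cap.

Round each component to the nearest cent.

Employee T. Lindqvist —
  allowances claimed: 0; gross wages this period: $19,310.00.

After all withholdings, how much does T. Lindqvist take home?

Territorial Income Tax: taxable = $19,310.00
  $717.20 + 18.63% × ($19,310.00 − $13,200.00) = $717.20 + 18.63% × $6,110.00 = $1,855.49
Disability Insurance: 7.91% × $19,310.00 = $1,527.42
Total withheld: $1,855.49 + $1,527.42 = $3,382.91
Net pay: $19,310.00 − $3,382.91 = $15,927.09

$15,927.09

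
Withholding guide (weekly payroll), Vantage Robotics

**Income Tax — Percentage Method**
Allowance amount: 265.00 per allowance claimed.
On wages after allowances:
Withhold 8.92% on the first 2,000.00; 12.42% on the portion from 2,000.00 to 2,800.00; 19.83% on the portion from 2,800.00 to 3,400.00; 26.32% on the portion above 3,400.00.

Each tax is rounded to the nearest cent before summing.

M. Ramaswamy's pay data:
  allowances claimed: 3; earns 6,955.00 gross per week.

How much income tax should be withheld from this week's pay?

1,123.17

Income Tax: taxable = 6,955.00 − 3×265.00 = 6,160.00
  396.74 + 26.32% × (6,160.00 − 3,400.00) = 396.74 + 26.32% × 2,760.00 = 1,123.17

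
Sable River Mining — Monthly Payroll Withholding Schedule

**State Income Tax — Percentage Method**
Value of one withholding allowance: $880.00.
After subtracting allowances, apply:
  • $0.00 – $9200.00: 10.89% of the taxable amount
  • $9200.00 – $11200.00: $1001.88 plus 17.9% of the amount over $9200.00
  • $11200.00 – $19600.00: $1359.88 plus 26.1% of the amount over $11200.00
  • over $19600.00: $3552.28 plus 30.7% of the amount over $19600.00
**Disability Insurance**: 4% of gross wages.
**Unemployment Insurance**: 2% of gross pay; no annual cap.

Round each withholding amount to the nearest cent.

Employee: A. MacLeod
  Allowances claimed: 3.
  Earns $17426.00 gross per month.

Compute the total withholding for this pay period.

$3341.39

State Income Tax: taxable = $17426.00 − 3×$880.00 = $14786.00
  $1359.88 + 26.1% × ($14786.00 − $11200.00) = $1359.88 + 26.1% × $3586.00 = $2295.83
Disability Insurance: 4% × $17426.00 = $697.04
Unemployment Insurance: 2% × $17426.00 = $348.52
Total: $2295.83 + $697.04 + $348.52 = $3341.39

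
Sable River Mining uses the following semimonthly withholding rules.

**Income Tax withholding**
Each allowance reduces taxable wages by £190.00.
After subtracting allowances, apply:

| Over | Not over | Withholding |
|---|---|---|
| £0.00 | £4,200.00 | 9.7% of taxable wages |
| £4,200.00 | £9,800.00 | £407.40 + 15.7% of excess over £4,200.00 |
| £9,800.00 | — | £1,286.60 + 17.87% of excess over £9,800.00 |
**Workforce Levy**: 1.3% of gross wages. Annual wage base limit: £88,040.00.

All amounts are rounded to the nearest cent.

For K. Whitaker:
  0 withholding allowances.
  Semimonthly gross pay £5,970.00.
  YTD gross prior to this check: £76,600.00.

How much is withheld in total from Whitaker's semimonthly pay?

£762.90

Income Tax: taxable = £5,970.00
  £407.40 + 15.7% × (£5,970.00 − £4,200.00) = £407.40 + 15.7% × £1,770.00 = £685.29
Workforce Levy: 1.3% × £5,970.00 = £77.61
Total: £685.29 + £77.61 = £762.90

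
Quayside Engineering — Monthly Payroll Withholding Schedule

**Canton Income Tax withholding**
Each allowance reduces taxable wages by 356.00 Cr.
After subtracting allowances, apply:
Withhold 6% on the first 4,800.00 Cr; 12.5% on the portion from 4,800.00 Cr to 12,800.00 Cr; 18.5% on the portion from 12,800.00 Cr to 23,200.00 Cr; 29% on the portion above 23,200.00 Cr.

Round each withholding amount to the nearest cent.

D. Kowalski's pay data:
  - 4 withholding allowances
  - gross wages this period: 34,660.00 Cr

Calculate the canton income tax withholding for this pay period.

6,122.44 Cr

Canton Income Tax: taxable = 34,660.00 Cr − 4×356.00 Cr = 33,236.00 Cr
  3,212.00 Cr + 29% × (33,236.00 Cr − 23,200.00 Cr) = 3,212.00 Cr + 29% × 10,036.00 Cr = 6,122.44 Cr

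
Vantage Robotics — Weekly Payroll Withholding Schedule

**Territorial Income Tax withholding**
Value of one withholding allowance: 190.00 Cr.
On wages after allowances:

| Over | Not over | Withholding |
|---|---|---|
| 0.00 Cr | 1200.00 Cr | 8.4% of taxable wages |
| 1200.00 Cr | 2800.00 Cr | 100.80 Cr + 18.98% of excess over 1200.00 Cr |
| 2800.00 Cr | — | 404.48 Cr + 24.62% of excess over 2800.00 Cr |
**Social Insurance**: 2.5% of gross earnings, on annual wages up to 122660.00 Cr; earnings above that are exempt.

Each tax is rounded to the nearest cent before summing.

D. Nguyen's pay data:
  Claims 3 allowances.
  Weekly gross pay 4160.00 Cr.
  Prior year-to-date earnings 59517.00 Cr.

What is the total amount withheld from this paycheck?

Territorial Income Tax: taxable = 4160.00 Cr − 3×190.00 Cr = 3590.00 Cr
  404.48 Cr + 24.62% × (3590.00 Cr − 2800.00 Cr) = 404.48 Cr + 24.62% × 790.00 Cr = 598.98 Cr
Social Insurance: 2.5% × 4160.00 Cr = 104.00 Cr
Total: 598.98 Cr + 104.00 Cr = 702.98 Cr

702.98 Cr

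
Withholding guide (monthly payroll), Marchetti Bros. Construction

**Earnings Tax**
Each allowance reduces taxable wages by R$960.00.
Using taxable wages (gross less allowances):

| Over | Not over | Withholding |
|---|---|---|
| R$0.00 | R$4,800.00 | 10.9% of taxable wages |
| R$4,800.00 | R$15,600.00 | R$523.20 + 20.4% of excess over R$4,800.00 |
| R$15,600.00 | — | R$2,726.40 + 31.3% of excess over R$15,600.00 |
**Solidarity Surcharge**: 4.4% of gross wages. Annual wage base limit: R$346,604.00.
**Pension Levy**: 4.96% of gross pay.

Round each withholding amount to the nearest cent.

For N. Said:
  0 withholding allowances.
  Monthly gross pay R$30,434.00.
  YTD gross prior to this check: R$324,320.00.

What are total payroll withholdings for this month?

R$9,859.47

Earnings Tax: taxable = R$30,434.00
  R$2,726.40 + 31.3% × (R$30,434.00 − R$15,600.00) = R$2,726.40 + 31.3% × R$14,834.00 = R$7,369.44
Solidarity Surcharge: cap R$346,604.00 − YTD R$324,320.00 = R$22,284.00 subject; 4.4% × R$22,284.00 = R$980.50
Pension Levy: 4.96% × R$30,434.00 = R$1,509.53
Total: R$7,369.44 + R$980.50 + R$1,509.53 = R$9,859.47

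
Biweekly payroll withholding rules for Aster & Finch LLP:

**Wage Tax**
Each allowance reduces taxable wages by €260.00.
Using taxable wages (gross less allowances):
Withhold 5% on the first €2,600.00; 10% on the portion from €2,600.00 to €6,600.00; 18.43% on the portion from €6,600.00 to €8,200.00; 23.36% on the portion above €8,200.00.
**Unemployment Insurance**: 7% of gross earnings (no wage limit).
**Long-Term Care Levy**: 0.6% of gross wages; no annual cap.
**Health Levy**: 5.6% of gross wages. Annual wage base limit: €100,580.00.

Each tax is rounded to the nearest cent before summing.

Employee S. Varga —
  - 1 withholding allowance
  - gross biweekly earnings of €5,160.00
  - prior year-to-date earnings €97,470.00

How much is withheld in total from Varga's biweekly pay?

€926.32

Wage Tax: taxable = €5,160.00 − 1×€260.00 = €4,900.00
  €130.00 + 10% × (€4,900.00 − €2,600.00) = €130.00 + 10% × €2,300.00 = €360.00
Unemployment Insurance: 7% × €5,160.00 = €361.20
Long-Term Care Levy: 0.6% × €5,160.00 = €30.96
Health Levy: cap €100,580.00 − YTD €97,470.00 = €3,110.00 subject; 5.6% × €3,110.00 = €174.16
Total: €360.00 + €361.20 + €30.96 + €174.16 = €926.32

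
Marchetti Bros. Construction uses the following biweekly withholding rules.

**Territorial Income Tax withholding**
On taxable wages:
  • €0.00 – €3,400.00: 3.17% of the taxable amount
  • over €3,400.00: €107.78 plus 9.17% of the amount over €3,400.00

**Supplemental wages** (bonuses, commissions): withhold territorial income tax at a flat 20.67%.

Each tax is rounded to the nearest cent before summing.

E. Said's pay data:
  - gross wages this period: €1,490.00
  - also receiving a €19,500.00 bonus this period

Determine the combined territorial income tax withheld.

€4,077.88

Territorial Income Tax: taxable = €1,490.00
  3.17% × €1,490.00 = €47.23
Supplemental (20.67% flat on bonus): 20.67% × €19,500.00 = €4,030.65
Total territorial income tax: €47.23 + €4,030.65 = €4,077.88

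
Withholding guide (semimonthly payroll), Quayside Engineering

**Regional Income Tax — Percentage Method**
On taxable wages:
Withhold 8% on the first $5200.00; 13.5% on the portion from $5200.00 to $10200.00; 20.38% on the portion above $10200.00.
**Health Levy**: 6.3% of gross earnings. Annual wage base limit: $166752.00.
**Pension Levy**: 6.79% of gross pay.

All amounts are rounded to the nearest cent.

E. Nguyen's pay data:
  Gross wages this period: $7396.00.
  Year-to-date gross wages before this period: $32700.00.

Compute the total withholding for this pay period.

Regional Income Tax: taxable = $7396.00
  $416.00 + 13.5% × ($7396.00 − $5200.00) = $416.00 + 13.5% × $2196.00 = $712.46
Health Levy: 6.3% × $7396.00 = $465.95
Pension Levy: 6.79% × $7396.00 = $502.19
Total: $712.46 + $465.95 + $502.19 = $1680.60

$1680.60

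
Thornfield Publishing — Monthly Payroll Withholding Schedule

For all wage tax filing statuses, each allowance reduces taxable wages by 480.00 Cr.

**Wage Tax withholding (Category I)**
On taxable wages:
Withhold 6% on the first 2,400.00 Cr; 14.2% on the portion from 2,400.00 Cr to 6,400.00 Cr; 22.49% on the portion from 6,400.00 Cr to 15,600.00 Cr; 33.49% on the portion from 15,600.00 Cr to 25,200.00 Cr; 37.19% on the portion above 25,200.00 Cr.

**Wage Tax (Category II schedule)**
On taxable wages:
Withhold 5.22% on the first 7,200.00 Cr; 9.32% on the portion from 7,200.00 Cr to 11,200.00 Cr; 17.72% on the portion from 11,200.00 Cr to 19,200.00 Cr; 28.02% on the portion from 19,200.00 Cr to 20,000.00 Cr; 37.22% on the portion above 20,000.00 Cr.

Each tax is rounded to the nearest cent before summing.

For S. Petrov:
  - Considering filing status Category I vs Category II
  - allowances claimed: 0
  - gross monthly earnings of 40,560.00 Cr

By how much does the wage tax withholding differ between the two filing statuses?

Wage Tax (Category I): taxable = 40,560.00 Cr
  5,996.12 Cr + 37.19% × (40,560.00 Cr − 25,200.00 Cr) = 5,996.12 Cr + 37.19% × 15,360.00 Cr = 11,708.50 Cr
Wage Tax (Category II): taxable = 40,560.00 Cr
  2,390.40 Cr + 37.22% × (40,560.00 Cr − 20,000.00 Cr) = 2,390.40 Cr + 37.22% × 20,560.00 Cr = 10,042.83 Cr
Difference: |11,708.50 Cr − 10,042.83 Cr| = 1,665.67 Cr (higher under Category I)

1,665.67 Cr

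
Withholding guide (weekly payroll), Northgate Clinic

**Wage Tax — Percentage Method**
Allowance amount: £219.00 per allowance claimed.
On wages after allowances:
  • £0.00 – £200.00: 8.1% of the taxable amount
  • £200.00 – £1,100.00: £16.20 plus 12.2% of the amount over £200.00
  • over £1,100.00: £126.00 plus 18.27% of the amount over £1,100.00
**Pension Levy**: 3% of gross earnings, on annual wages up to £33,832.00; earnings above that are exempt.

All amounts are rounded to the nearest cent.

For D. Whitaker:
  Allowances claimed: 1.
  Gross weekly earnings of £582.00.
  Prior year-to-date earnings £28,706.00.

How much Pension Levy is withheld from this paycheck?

Pension Levy: 3% × £582.00 = £17.46

£17.46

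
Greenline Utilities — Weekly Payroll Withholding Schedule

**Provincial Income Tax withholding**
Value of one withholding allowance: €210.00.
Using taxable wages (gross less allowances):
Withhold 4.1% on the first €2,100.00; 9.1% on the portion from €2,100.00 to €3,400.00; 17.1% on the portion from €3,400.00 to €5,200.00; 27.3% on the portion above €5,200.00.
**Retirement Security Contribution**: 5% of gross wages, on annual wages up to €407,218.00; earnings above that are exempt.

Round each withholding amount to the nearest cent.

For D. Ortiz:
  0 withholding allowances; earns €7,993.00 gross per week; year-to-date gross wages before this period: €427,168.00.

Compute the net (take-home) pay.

€6,718.31

Provincial Income Tax: taxable = €7,993.00
  €512.20 + 27.3% × (€7,993.00 − €5,200.00) = €512.20 + 27.3% × €2,793.00 = €1,274.69
Retirement Security Contribution: YTD €427,168.00 ≥ cap €407,218.00 → €0.00
Total withheld: €1,274.69 + €0.00 = €1,274.69
Net pay: €7,993.00 − €1,274.69 = €6,718.31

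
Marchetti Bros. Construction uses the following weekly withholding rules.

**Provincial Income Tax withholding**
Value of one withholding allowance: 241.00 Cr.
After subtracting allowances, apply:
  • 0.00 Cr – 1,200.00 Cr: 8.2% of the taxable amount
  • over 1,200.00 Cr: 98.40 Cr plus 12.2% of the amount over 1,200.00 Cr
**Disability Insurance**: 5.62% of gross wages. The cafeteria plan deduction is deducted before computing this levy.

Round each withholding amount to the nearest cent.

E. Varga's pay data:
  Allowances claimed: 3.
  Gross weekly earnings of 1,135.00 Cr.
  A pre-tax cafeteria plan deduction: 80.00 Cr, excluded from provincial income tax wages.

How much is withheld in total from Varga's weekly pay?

86.51 Cr

Provincial Income Tax: taxable = 1,135.00 Cr − 80.00 Cr − 3×241.00 Cr = 332.00 Cr
  8.2% × 332.00 Cr = 27.22 Cr
Disability Insurance: 5.62% × 1,055.00 Cr = 59.29 Cr
Total: 27.22 Cr + 59.29 Cr = 86.51 Cr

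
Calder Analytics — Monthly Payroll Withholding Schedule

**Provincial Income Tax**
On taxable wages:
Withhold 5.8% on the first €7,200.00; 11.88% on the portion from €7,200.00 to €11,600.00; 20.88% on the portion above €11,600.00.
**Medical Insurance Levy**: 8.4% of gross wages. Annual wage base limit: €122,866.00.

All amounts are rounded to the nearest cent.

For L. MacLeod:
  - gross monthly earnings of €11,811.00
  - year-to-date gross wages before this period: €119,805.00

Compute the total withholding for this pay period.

€1,241.50

Provincial Income Tax: taxable = €11,811.00
  €940.32 + 20.88% × (€11,811.00 − €11,600.00) = €940.32 + 20.88% × €211.00 = €984.38
Medical Insurance Levy: cap €122,866.00 − YTD €119,805.00 = €3,061.00 subject; 8.4% × €3,061.00 = €257.12
Total: €984.38 + €257.12 = €1,241.50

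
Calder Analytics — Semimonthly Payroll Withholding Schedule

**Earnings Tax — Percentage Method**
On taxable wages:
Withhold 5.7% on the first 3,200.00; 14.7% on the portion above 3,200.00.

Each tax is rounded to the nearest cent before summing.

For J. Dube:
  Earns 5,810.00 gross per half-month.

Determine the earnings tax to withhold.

Earnings Tax: taxable = 5,810.00
  182.40 + 14.7% × (5,810.00 − 3,200.00) = 182.40 + 14.7% × 2,610.00 = 566.07

566.07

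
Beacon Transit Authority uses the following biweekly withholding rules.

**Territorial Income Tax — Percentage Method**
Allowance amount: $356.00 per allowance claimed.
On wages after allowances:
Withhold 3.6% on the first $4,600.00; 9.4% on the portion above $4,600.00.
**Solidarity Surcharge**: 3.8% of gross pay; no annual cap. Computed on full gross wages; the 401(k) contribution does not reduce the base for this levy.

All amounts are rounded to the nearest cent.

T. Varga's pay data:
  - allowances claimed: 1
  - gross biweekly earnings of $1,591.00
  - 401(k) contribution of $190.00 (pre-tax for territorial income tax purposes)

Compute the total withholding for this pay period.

$98.08

Territorial Income Tax: taxable = $1,591.00 − $190.00 − 1×$356.00 = $1,045.00
  3.6% × $1,045.00 = $37.62
Solidarity Surcharge: 3.8% × $1,591.00 = $60.46
Total: $37.62 + $60.46 = $98.08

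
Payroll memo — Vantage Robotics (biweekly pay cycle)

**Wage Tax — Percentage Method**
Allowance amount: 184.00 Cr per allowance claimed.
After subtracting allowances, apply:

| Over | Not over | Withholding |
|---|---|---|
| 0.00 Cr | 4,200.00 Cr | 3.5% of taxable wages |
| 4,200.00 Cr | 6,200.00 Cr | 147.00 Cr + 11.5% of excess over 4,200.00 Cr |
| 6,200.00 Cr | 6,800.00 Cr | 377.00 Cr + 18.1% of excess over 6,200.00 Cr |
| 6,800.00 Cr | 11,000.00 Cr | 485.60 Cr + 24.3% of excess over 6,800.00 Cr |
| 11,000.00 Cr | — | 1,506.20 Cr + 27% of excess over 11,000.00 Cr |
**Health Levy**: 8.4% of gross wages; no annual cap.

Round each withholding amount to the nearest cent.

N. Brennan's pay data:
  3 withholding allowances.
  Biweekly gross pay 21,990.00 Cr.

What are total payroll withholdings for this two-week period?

6,171.62 Cr

Wage Tax: taxable = 21,990.00 Cr − 3×184.00 Cr = 21,438.00 Cr
  1,506.20 Cr + 27% × (21,438.00 Cr − 11,000.00 Cr) = 1,506.20 Cr + 27% × 10,438.00 Cr = 4,324.46 Cr
Health Levy: 8.4% × 21,990.00 Cr = 1,847.16 Cr
Total: 4,324.46 Cr + 1,847.16 Cr = 6,171.62 Cr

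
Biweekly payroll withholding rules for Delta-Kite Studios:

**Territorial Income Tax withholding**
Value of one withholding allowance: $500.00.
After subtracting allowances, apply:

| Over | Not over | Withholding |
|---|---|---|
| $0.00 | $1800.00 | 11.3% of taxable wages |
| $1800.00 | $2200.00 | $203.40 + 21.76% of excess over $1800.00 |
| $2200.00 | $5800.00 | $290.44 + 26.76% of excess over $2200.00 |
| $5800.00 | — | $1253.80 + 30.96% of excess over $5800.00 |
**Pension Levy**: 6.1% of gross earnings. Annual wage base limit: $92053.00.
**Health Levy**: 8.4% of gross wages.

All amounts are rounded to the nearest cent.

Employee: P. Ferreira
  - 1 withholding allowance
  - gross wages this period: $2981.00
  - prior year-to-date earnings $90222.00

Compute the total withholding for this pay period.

$727.73

Territorial Income Tax: taxable = $2981.00 − 1×$500.00 = $2481.00
  $290.44 + 26.76% × ($2481.00 − $2200.00) = $290.44 + 26.76% × $281.00 = $365.64
Pension Levy: cap $92053.00 − YTD $90222.00 = $1831.00 subject; 6.1% × $1831.00 = $111.69
Health Levy: 8.4% × $2981.00 = $250.40
Total: $365.64 + $111.69 + $250.40 = $727.73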